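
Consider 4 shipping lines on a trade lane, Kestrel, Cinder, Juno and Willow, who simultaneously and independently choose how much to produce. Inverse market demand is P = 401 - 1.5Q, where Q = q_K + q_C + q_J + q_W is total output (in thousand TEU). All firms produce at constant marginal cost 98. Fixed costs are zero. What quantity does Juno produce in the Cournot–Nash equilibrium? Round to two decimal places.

A representative firm's profit is π_i = q_i(401 - 1.5Q) - 98q_i.
First-order condition (treating rivals' output as given): 303 - 3q_i - (3/2)·Σ_{j≠i} q_j = 0.
By symmetry each firm produces the same amount; substituting Σ_{j≠i} q_j = 3q_i yields q_i = 303/(15/2) = 202/5.

40.40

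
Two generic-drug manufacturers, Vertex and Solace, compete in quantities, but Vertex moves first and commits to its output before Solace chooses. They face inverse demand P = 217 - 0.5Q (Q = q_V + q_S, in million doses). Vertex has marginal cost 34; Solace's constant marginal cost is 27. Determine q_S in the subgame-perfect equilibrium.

Solve by backward induction. Given q_V, the follower Solace maximises π_S = (217 - (1/2)q_V - (1/2)q_S)q_S - 27q_S.
Setting the follower's marginal profit to zero, 190 - (1/2)q_V - q_S = 0, i.e. q_S = (190 - (1/2)q_V).
The leader anticipates this reaction. Substituting into P = 217 - 0.5Q gives P = 122 - (1/4)q_V, so π_V = (122 - (1/4)q_V)q_V - 34q_V.
Leader FOC: 88 - (1/2)q_V = 0, so q_V = 176.
Then q_S = (190 - (1/2)·176) = 102.

102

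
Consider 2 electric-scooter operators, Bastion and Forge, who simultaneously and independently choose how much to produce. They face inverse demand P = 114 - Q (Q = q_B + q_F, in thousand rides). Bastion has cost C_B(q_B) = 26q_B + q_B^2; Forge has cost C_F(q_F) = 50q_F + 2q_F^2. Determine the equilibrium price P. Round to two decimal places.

Bastion's profit: π_B = (114 - Q)q_B - (26q_B + q_B²). Setting ∂π_B/∂q_B = 0: 88 - 4q_B - (q_F) = 0.
Forge's first-order condition: 64 - 6q_F - (q_B) = 0.
Rearranging gives the reaction functions q_B = (88 - q_F)/4 and q_F = (64 - q_B)/6.
Solving the pair: q_B = 464/23, q_F = 168/23.
Total output Q = 632/23, so price P = 114 - 632/23 = 1990/23.

86.52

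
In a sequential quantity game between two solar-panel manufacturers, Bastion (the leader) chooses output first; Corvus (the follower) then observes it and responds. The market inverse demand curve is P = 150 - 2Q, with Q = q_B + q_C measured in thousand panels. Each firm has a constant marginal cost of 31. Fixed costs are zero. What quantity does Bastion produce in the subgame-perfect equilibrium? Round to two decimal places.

The follower Corvus best-responds to any q_B: π_C = (150 - 2Q)q_C - 31q_C.
∂π_C/∂q_C = 119 - 2q_B - 4q_C = 0 gives the reaction function q_C = (119 - 2q_B)/4.
Bastion substitutes q_C(q_B) into its own profit: π_B = q_B(150 - 2q_B - (119 - 2q_B)/2) - 31q_B = (181/2 - q_B)q_B - 31q_B.
The leader's first-order condition 119/2 - 2q_B = 0 yields q_B = 119/4.
Then q_C = (119 - 2·(119/4))/4 = 119/8.

29.75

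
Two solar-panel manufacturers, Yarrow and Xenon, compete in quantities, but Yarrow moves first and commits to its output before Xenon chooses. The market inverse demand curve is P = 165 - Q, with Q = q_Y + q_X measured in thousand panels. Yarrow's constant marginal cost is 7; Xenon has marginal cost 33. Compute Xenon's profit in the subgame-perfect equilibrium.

The follower Xenon best-responds to any q_Y: π_X = (165 - Q)q_X - 33q_X.
Follower FOC: 132 - q_Y - 2q_X = 0, so q_X(q_Y) = (132 - q_Y)/2.
Yarrow substitutes q_X(q_Y) into its own profit: π_Y = q_Y(165 - q_Y - (132 - q_Y)/2) - 7q_Y = (99 - (1/2)q_Y)q_Y - 7q_Y.
The leader's first-order condition 92 - q_Y = 0 yields q_Y = 92.
Then q_X = (132 - 92)/2 = 20.
Price P = 165 - 112 = 53.
Xenon's profit: (53 - 33)·20 = 400.

400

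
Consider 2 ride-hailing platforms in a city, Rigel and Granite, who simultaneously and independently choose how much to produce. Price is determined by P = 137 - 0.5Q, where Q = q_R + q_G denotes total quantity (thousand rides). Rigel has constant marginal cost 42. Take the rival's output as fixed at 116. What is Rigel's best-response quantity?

37

With the rival's output fixed at 116, Rigel's profit is π_R = (137 - (1/2)·116 - (1/2)q_R)q_R - (42q_R) = (79 - (1/2)q_R)q_R - (42q_R).
∂π_R/∂q_R = 37 - q_R = 0, so q_R = 37.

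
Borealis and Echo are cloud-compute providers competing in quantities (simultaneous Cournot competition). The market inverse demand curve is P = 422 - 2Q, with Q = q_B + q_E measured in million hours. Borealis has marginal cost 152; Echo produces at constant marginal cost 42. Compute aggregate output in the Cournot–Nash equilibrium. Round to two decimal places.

Borealis's profit: π_B = (422 - 2Q)q_B - (152q_B). Setting ∂π_B/∂q_B = 0: 270 - 4q_B - 2(q_E) = 0.
Echo's profit: π_E = (422 - 2Q)q_E - (42q_E). Setting ∂π_E/∂q_E = 0: 380 - 4q_E - 2(q_B) = 0.
Best responses: q_B = (270 - 2q_E)/4, q_E = (380 - 2q_B)/4.
Substituting one into the other gives q_B = 80/3 and q_E = 245/3.
Total output Q = 80/3 + 245/3 = 325/3.

108.33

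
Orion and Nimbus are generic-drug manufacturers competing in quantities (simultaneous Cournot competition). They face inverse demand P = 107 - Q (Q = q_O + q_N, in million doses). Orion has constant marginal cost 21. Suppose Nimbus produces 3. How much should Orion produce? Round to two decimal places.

41.50

With the rival's output fixed at 3, Orion's profit is π_O = (107 - 3 - q_O)q_O - (21q_O) = (104 - q_O)q_O - (21q_O).
∂π_O/∂q_O = 83 - 2q_O = 0, so q_O = 83/2.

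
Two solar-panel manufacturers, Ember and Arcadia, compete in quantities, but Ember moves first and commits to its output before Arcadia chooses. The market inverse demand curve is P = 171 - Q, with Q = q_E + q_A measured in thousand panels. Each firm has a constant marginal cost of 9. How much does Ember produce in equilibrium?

81

Solve by backward induction. Given q_E, the follower Arcadia maximises π_A = (171 - q_E - q_A)q_A - 9q_A.
Follower FOC: 162 - q_E - 2q_A = 0, so q_A(q_E) = (162 - q_E)/2.
Ember substitutes q_A(q_E) into its own profit: π_E = q_E(171 - q_E - (162 - q_E)/2) - 9q_E = (90 - (1/2)q_E)q_E - 9q_E.
The leader's first-order condition 81 - q_E = 0 yields q_E = 81.
Then q_A = (162 - 81)/2 = 81/2.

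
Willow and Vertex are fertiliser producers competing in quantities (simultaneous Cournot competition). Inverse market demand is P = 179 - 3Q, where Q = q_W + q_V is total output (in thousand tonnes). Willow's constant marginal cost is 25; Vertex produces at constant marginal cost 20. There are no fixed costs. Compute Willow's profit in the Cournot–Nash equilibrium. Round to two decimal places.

Willow's profit: π_W = (179 - 3Q)q_W - (25q_W). Setting ∂π_W/∂q_W = 0: 154 - 6q_W - 3(q_V) = 0.
Vertex's first-order condition: 159 - 6q_V - 3(q_W) = 0.
Best responses: q_W = (154 - 3q_V)/6, q_V = (159 - 3q_W)/6.
Substituting one into the other gives q_W = 149/9 and q_V = 164/9.
Price P = 179 - 3·(313/9) = 224/3.
Willow's profit: (224/3 - 25)·(149/9) = 822.2593.

822.26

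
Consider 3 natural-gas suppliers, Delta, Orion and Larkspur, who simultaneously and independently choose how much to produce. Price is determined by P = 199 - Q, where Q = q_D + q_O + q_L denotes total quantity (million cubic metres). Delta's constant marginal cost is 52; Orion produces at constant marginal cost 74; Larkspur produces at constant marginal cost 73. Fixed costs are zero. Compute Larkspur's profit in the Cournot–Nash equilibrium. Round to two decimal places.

702.25

Delta's profit: π_D = (199 - Q)q_D - (52q_D). Setting ∂π_D/∂q_D = 0: 147 - 2q_D - (q_O + q_L) = 0.
Orion's profit: π_O = (199 - Q)q_O - (74q_O). Setting ∂π_O/∂q_O = 0: 125 - 2q_O - (q_D + q_L) = 0.
Larkspur's first-order condition: 126 - 2q_L - (q_D + q_O) = 0.
Summing all 3 equations gives 398 − 4Q = 0, hence Q = 199/2.
Back-substituting: q_D = (147 − 199/2) = 95/2, q_O = (125 − 199/2) = 51/2, q_L = (126 − 199/2) = 53/2.
Price P = 199 - 199/2 = 199/2.
Larkspur's profit: (199/2 - 73)·(53/2) = 702.2500.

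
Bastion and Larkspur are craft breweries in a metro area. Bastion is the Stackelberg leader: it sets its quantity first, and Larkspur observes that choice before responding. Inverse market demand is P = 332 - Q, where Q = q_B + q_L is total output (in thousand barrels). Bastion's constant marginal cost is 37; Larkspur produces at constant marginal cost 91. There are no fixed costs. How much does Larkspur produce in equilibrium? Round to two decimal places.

33.25

The follower Larkspur best-responds to any q_B: π_L = (332 - Q)q_L - 91q_L.
Follower FOC: 241 - q_B - 2q_L = 0, so q_L(q_B) = (241 - q_B)/2.
The leader anticipates this reaction. Substituting into P = 332 - Q gives P = 423/2 - (1/2)q_B, so π_B = (423/2 - (1/2)q_B)q_B - 37q_B.
The leader's first-order condition 349/2 - q_B = 0 yields q_B = 349/2.
Then q_L = (241 - 349/2)/2 = 133/4.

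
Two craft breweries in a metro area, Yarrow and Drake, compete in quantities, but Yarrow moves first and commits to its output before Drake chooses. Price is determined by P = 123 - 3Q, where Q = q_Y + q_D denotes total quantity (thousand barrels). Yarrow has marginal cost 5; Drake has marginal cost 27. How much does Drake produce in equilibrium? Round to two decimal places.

The follower Drake best-responds to any q_Y: π_D = (123 - 3Q)q_D - 27q_D.
∂π_D/∂q_D = 96 - 3q_Y - 6q_D = 0 gives the reaction function q_D = (96 - 3q_Y)/6.
The leader anticipates this reaction. Substituting into P = 123 - 3Q gives P = 75 - (3/2)q_Y, so π_Y = (75 - (3/2)q_Y)q_Y - 5q_Y.
Leader FOC: 70 - 3q_Y = 0, so q_Y = 70/3.
Then q_D = (96 - 3·(70/3))/6 = 13/3.

4.33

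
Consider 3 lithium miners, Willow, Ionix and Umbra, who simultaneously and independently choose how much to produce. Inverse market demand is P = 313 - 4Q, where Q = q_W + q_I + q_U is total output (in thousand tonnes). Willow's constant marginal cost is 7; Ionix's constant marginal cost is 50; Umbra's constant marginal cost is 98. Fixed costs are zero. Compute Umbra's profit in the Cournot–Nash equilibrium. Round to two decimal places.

90.25

Willow's profit: π_W = (313 - 4Q)q_W - (7q_W). Setting ∂π_W/∂q_W = 0: 306 - 8q_W - 4(q_I + q_U) = 0.
Ionix's profit: π_I = (313 - 4Q)q_I - (50q_I). Setting ∂π_I/∂q_I = 0: 263 - 8q_I - 4(q_W + q_U) = 0.
Umbra's profit: π_U = (313 - 4Q)q_U - (98q_U). Setting ∂π_U/∂q_U = 0: 215 - 8q_U - 4(q_W + q_I) = 0.
Summing all 3 equations gives 784 − 16Q = 0, hence Q = 49.
Back-substituting: q_W = (306 − 196)/4 = 55/2, q_I = (263 − 196)/4 = 67/4, q_U = (215 − 196)/4 = 19/4.
Price P = 313 - 4·49 = 117.
Umbra's profit: (117 - 98)·(19/4) = 361/4.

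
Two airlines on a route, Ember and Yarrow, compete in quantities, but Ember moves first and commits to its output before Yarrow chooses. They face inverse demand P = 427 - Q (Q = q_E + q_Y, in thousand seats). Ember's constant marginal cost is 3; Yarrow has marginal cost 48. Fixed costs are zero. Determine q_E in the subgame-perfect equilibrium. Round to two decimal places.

234.50

The follower Yarrow best-responds to any q_E: π_Y = (427 - Q)q_Y - 48q_Y.
∂π_Y/∂q_Y = 379 - q_E - 2q_Y = 0 gives the reaction function q_Y = (379 - q_E)/2.
The leader anticipates this reaction. Substituting into P = 427 - Q gives P = 475/2 - (1/2)q_E, so π_E = (475/2 - (1/2)q_E)q_E - 3q_E.
Maximising: ∂π_E/∂q_E = 469/2 - q_E = 0, giving q_E = 469/2.
Then q_Y = (379 - 469/2)/2 = 289/4.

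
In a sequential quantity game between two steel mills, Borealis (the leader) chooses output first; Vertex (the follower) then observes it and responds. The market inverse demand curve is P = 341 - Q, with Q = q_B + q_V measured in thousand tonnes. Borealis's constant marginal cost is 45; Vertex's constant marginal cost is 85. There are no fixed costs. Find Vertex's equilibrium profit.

The follower Vertex best-responds to any q_B: π_V = (341 - Q)q_V - 85q_V.
∂π_V/∂q_V = 256 - q_B - 2q_V = 0 gives the reaction function q_V = (256 - q_B)/2.
The leader anticipates this reaction. Substituting into P = 341 - Q gives P = 213 - (1/2)q_B, so π_B = (213 - (1/2)q_B)q_B - 45q_B.
The leader's first-order condition 168 - q_B = 0 yields q_B = 168.
Then q_V = (256 - 168)/2 = 44.
Price P = 341 - 212 = 129.
Vertex's profit: (129 - 85)·44 = 1936.

1936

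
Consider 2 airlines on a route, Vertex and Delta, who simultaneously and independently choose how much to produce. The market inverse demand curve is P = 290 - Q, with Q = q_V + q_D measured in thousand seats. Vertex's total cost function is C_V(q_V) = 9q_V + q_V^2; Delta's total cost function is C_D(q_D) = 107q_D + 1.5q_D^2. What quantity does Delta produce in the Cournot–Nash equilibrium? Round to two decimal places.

23.74

Vertex's profit: π_V = (290 - Q)q_V - (9q_V + q_V²). Setting ∂π_V/∂q_V = 0: 281 - 4q_V - (q_D) = 0.
Delta's profit: π_D = (290 - Q)q_D - (107q_D + (3/2)q_D²). Setting ∂π_D/∂q_D = 0: 183 - 5q_D - (q_V) = 0.
So q_V = (281 - q_D)/4 and q_D = (183 - q_V)/5.
Substituting one into the other gives q_V = 1222/19 and q_D = 451/19.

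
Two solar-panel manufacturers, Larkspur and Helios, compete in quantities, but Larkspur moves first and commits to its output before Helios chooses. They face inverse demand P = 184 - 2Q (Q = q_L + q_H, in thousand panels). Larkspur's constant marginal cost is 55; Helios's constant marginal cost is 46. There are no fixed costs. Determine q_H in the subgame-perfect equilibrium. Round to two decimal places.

Solve by backward induction. Given q_L, the follower Helios maximises π_H = (184 - 2q_L - 2q_H)q_H - 46q_H.
∂π_H/∂q_H = 138 - 2q_L - 4q_H = 0 gives the reaction function q_H = (138 - 2q_L)/4.
The leader anticipates this reaction. Substituting into P = 184 - 2Q gives P = 115 - q_L, so π_L = (115 - q_L)q_L - 55q_L.
Leader FOC: 60 - 2q_L = 0, so q_L = 30.
Then q_H = (138 - 2·30)/4 = 39/2.

19.50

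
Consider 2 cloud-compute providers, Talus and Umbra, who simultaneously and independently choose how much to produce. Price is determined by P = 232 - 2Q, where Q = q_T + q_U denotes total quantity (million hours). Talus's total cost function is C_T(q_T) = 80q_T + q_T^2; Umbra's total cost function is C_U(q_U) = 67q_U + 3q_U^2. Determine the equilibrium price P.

165

Talus's profit: π_T = (232 - 2Q)q_T - (80q_T + q_T²). Setting ∂π_T/∂q_T = 0: 152 - 6q_T - 2(q_U) = 0.
Umbra's profit: π_U = (232 - 2Q)q_U - (67q_U + 3q_U²). Setting ∂π_U/∂q_U = 0: 165 - 10q_U - 2(q_T) = 0.
Rearranging gives the reaction functions q_T = (152 - 2q_U)/6 and q_U = (165 - 2q_T)/10.
Substituting one into the other gives q_T = 85/4 and q_U = 49/4.
Total output Q = 67/2, so price P = 232 - 2·(67/2) = 165.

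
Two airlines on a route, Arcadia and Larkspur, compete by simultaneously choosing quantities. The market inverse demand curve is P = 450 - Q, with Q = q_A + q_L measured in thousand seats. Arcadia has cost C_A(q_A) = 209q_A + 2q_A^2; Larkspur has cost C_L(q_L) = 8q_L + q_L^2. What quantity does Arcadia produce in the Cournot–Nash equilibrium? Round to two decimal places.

Arcadia's profit: π_A = (450 - Q)q_A - (209q_A + 2q_A²). Setting ∂π_A/∂q_A = 0: 241 - 6q_A - (q_L) = 0.
Larkspur's profit: π_L = (450 - Q)q_L - (8q_L + q_L²). Setting ∂π_L/∂q_L = 0: 442 - 4q_L - (q_A) = 0.
Best responses: q_A = (241 - q_L)/6, q_L = (442 - q_A)/4.
Solving the pair: q_A = 522/23, q_L = 104.8261.

22.70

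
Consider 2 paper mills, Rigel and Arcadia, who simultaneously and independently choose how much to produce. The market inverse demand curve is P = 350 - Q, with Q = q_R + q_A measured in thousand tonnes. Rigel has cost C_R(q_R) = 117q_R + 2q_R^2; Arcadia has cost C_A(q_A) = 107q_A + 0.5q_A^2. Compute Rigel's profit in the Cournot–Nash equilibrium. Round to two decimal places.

2158.51

Rigel's profit: π_R = (350 - Q)q_R - (117q_R + 2q_R²). Setting ∂π_R/∂q_R = 0: 233 - 6q_R - (q_A) = 0.
Arcadia's first-order condition: 243 - 3q_A - (q_R) = 0.
Best responses: q_R = (233 - q_A)/6, q_A = (243 - q_R)/3.
Substituting one into the other gives q_R = 456/17 and q_A = 1225/17.
Price P = 350 - 1681/17 = 251.1176.
Rigel's profit: 251.1176·(456/17) - 117·(456/17) - 2(456/17)² = 2158.5052.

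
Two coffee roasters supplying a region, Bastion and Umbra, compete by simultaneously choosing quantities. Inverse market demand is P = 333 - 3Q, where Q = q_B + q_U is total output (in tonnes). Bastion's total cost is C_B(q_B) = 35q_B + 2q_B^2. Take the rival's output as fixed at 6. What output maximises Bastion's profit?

28

With the rival's output fixed at 6, Bastion's profit is π_B = (333 - 3·6 - 3q_B)q_B - (35q_B + 2q_B²) = (315 - 3q_B)q_B - (35q_B + 2q_B²).
∂π_B/∂q_B = 280 - 10q_B = 0, so q_B = 28.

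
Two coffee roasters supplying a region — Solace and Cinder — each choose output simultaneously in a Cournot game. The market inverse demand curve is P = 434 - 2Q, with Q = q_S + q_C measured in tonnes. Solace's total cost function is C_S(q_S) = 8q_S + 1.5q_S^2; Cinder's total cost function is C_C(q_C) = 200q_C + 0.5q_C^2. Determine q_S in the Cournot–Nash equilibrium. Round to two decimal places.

Solace's profit: π_S = (434 - 2Q)q_S - (8q_S + (3/2)q_S²). Setting ∂π_S/∂q_S = 0: 426 - 7q_S - 2(q_C) = 0.
Cinder's profit: π_C = (434 - 2Q)q_C - (200q_C + (1/2)q_C²). Setting ∂π_C/∂q_C = 0: 234 - 5q_C - 2(q_S) = 0.
So q_S = (426 - 2q_C)/7 and q_C = (234 - 2q_S)/5.
Solving the pair: q_S = 1662/31, q_C = 786/31.

53.61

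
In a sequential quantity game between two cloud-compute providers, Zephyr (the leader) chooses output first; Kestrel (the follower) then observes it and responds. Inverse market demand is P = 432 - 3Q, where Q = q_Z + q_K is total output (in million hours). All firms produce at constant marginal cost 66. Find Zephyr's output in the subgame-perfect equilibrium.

61

Solve by backward induction. Given q_Z, the follower Kestrel maximises π_K = (432 - 3q_Z - 3q_K)q_K - 66q_K.
∂π_K/∂q_K = 366 - 3q_Z - 6q_K = 0 gives the reaction function q_K = (366 - 3q_Z)/6.
Zephyr substitutes q_K(q_Z) into its own profit: π_Z = q_Z(432 - 3q_Z - (366 - 3q_Z)/2) - 66q_Z = (249 - (3/2)q_Z)q_Z - 66q_Z.
Leader FOC: 183 - 3q_Z = 0, so q_Z = 61.
Then q_K = (366 - 3·61)/6 = 61/2.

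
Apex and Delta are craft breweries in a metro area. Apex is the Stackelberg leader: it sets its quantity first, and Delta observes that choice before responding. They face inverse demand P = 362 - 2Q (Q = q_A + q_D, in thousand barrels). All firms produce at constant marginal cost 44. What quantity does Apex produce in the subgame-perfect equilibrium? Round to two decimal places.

The follower Delta best-responds to any q_A: π_D = (362 - 2Q)q_D - 44q_D.
Setting the follower's marginal profit to zero, 318 - 2q_A - 4q_D = 0, i.e. q_D = (318 - 2q_A)/4.
Apex substitutes q_D(q_A) into its own profit: π_A = q_A(362 - 2q_A - (318 - 2q_A)/2) - 44q_A = (203 - q_A)q_A - 44q_A.
The leader's first-order condition 159 - 2q_A = 0 yields q_A = 159/2.
Then q_D = (318 - 2·(159/2))/4 = 159/4.

79.50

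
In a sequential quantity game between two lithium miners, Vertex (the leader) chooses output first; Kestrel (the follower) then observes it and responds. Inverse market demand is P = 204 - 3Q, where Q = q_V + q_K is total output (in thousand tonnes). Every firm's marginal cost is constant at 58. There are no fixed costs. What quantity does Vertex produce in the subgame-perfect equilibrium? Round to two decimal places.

Solve by backward induction. Given q_V, the follower Kestrel maximises π_K = (204 - 3q_V - 3q_K)q_K - 58q_K.
Follower FOC: 146 - 3q_V - 6q_K = 0, so q_K(q_V) = (146 - 3q_V)/6.
The leader anticipates this reaction. Substituting into P = 204 - 3Q gives P = 131 - (3/2)q_V, so π_V = (131 - (3/2)q_V)q_V - 58q_V.
Leader FOC: 73 - 3q_V = 0, so q_V = 73/3.
Then q_K = (146 - 3·(73/3))/6 = 73/6.

24.33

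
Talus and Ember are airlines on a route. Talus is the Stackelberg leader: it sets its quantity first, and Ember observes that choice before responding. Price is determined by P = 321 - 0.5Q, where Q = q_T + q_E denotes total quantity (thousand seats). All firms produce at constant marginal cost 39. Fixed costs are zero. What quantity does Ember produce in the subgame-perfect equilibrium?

Solve by backward induction. Given q_T, the follower Ember maximises π_E = (321 - (1/2)q_T - (1/2)q_E)q_E - 39q_E.
∂π_E/∂q_E = 282 - (1/2)q_T - q_E = 0 gives the reaction function q_E = (282 - (1/2)q_T).
Talus substitutes q_E(q_T) into its own profit: π_T = q_T(321 - (1/2)q_T - (282 - (1/2)q_T)/2) - 39q_T = (180 - (1/4)q_T)q_T - 39q_T.
Maximising: ∂π_T/∂q_T = 141 - (1/2)q_T = 0, giving q_T = 282.
Then q_E = (282 - (1/2)·282) = 141.

141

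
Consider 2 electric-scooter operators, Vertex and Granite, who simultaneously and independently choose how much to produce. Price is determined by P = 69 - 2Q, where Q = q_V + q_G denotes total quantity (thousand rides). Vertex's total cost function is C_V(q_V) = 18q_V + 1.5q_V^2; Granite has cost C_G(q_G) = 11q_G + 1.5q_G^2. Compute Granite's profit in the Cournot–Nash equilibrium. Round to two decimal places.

159.73

Vertex's profit: π_V = (69 - 2Q)q_V - (18q_V + (3/2)q_V²). Setting ∂π_V/∂q_V = 0: 51 - 7q_V - 2(q_G) = 0.
Granite's profit: π_G = (69 - 2Q)q_G - (11q_G + (3/2)q_G²). Setting ∂π_G/∂q_G = 0: 58 - 7q_G - 2(q_V) = 0.
So q_V = (51 - 2q_G)/7 and q_G = (58 - 2q_V)/7.
Solving the pair: q_V = 241/45, q_G = 304/45.
Price P = 69 - 2·(109/9) = 403/9.
Granite's profit: (403/9)·(304/45) - 11·(304/45) - (3/2)(304/45)² = 159.7314.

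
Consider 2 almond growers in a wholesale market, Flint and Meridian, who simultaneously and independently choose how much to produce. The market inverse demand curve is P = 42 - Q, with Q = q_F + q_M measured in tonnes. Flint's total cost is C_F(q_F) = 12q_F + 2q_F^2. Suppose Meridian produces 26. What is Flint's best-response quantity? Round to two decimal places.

With the rival's output fixed at 26, Flint's profit is π_F = (42 - 26 - q_F)q_F - (12q_F + 2q_F²) = (16 - q_F)q_F - (12q_F + 2q_F²).
∂π_F/∂q_F = 4 - 6q_F = 0, so q_F = 2/3.

0.67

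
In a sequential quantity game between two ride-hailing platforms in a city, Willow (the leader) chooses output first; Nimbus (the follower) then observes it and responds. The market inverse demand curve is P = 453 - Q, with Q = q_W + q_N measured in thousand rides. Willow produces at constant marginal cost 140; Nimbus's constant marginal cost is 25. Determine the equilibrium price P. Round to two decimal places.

The follower Nimbus best-responds to any q_W: π_N = (453 - Q)q_N - 25q_N.
Setting the follower's marginal profit to zero, 428 - q_W - 2q_N = 0, i.e. q_N = (428 - q_W)/2.
The leader anticipates this reaction. Substituting into P = 453 - Q gives P = 239 - (1/2)q_W, so π_W = (239 - (1/2)q_W)q_W - 140q_W.
The leader's first-order condition 99 - q_W = 0 yields q_W = 99.
Then q_N = (428 - 99)/2 = 329/2.
Total output Q = 527/2, so price P = 453 - 527/2 = 379/2.

189.50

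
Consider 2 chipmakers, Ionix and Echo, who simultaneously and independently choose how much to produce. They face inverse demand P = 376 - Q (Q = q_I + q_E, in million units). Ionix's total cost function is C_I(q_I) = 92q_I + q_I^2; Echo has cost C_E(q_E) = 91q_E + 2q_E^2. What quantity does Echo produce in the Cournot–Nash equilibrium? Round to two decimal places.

37.22

Ionix's profit: π_I = (376 - Q)q_I - (92q_I + q_I²). Setting ∂π_I/∂q_I = 0: 284 - 4q_I - (q_E) = 0.
Echo's profit: π_E = (376 - Q)q_E - (91q_E + 2q_E²). Setting ∂π_E/∂q_E = 0: 285 - 6q_E - (q_I) = 0.
So q_I = (284 - q_E)/4 and q_E = (285 - q_I)/6.
Solving the pair: q_I = 1419/23, q_E = 856/23.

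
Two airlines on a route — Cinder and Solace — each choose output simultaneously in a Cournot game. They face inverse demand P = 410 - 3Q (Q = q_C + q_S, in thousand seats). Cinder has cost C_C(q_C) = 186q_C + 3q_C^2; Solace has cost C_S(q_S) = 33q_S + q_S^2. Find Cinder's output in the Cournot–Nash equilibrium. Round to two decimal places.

Cinder's profit: π_C = (410 - 3Q)q_C - (186q_C + 3q_C²). Setting ∂π_C/∂q_C = 0: 224 - 12q_C - 3(q_S) = 0.
Solace's first-order condition: 377 - 8q_S - 3(q_C) = 0.
So q_C = (224 - 3q_S)/12 and q_S = (377 - 3q_C)/8.
Solving the pair: q_C = 661/87, q_S = 1284/29.

7.60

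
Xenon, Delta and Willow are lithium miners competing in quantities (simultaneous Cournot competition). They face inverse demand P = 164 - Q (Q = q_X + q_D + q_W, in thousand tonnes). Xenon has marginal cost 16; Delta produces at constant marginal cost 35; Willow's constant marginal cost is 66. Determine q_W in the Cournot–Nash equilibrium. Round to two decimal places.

Xenon's profit: π_X = (164 - Q)q_X - (16q_X). Setting ∂π_X/∂q_X = 0: 148 - 2q_X - (q_D + q_W) = 0.
Delta's first-order condition: 129 - 2q_D - (q_X + q_W) = 0.
Willow's profit: π_W = (164 - Q)q_W - (66q_W). Setting ∂π_W/∂q_W = 0: 98 - 2q_W - (q_X + q_D) = 0.
Adding the 3 first-order conditions: 375 − 4Q = 0, so Q = 375/4.
Back-substituting: q_X = (148 − 375/4) = 217/4, q_D = (129 − 375/4) = 141/4, q_W = (98 − 375/4) = 17/4.

4.25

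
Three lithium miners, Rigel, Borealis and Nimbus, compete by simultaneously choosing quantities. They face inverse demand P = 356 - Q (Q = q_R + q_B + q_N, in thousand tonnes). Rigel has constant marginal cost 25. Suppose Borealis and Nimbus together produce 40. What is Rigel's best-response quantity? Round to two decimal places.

145.50

With rivals' combined output fixed at 40, Rigel's profit is π_R = (356 - 40 - q_R)q_R - (25q_R) = (316 - q_R)q_R - (25q_R).
∂π_R/∂q_R = 291 - 2q_R = 0, so q_R = 291/2.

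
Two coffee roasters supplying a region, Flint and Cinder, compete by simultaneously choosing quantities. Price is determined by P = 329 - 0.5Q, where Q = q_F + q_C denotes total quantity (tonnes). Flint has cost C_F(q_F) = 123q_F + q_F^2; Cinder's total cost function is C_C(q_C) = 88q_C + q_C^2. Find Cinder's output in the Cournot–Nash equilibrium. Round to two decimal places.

70.86

Flint's profit: π_F = (329 - 0.5Q)q_F - (123q_F + q_F²). Setting ∂π_F/∂q_F = 0: 206 - 3q_F - (1/2)(q_C) = 0.
Cinder's profit: π_C = (329 - 0.5Q)q_C - (88q_C + q_C²). Setting ∂π_C/∂q_C = 0: 241 - 3q_C - (1/2)(q_F) = 0.
Best responses: q_F = (206 - (1/2)q_C)/3, q_C = (241 - (1/2)q_F)/3.
Solving the pair: q_F = 398/7, q_C = 496/7.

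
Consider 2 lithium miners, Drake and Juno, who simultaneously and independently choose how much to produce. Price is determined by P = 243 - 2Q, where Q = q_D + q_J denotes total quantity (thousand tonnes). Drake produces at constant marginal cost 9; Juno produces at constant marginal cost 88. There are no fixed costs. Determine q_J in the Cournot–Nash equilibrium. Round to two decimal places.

12.67

Drake's profit: π_D = (243 - 2Q)q_D - (9q_D). Setting ∂π_D/∂q_D = 0: 234 - 4q_D - 2(q_J) = 0.
Juno's profit: π_J = (243 - 2Q)q_J - (88q_J). Setting ∂π_J/∂q_J = 0: 155 - 4q_J - 2(q_D) = 0.
Rearranging gives the reaction functions q_D = (234 - 2q_J)/4 and q_J = (155 - 2q_D)/4.
Substituting one into the other gives q_D = 313/6 and q_J = 38/3.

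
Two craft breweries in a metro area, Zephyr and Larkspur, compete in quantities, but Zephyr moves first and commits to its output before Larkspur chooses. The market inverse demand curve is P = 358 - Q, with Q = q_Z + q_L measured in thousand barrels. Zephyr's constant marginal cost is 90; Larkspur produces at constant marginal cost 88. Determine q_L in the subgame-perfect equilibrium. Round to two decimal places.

The follower Larkspur best-responds to any q_Z: π_L = (358 - Q)q_L - 88q_L.
Setting the follower's marginal profit to zero, 270 - q_Z - 2q_L = 0, i.e. q_L = (270 - q_Z)/2.
Zephyr substitutes q_L(q_Z) into its own profit: π_Z = q_Z(358 - q_Z - (270 - q_Z)/2) - 90q_Z = (223 - (1/2)q_Z)q_Z - 90q_Z.
Maximising: ∂π_Z/∂q_Z = 133 - q_Z = 0, giving q_Z = 133.
Then q_L = (270 - 133)/2 = 137/2.

68.50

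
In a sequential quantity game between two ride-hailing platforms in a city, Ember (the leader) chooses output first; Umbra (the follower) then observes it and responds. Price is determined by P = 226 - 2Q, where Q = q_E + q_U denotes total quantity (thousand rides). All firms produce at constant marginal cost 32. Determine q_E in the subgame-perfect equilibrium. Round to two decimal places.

Solve by backward induction. Given q_E, the follower Umbra maximises π_U = (226 - 2q_E - 2q_U)q_U - 32q_U.
Setting the follower's marginal profit to zero, 194 - 2q_E - 4q_U = 0, i.e. q_U = (194 - 2q_E)/4.
Ember substitutes q_U(q_E) into its own profit: π_E = q_E(226 - 2q_E - (194 - 2q_E)/2) - 32q_E = (129 - q_E)q_E - 32q_E.
The leader's first-order condition 97 - 2q_E = 0 yields q_E = 97/2.
Then q_U = (194 - 2·(97/2))/4 = 97/4.

48.50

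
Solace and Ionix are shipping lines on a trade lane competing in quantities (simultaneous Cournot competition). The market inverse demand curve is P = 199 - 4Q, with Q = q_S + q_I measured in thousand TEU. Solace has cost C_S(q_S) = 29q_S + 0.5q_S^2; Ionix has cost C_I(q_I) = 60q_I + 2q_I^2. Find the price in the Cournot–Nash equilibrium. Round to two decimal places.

109.65

Solace's profit: π_S = (199 - 4Q)q_S - (29q_S + (1/2)q_S²). Setting ∂π_S/∂q_S = 0: 170 - 9q_S - 4(q_I) = 0.
Ionix's first-order condition: 139 - 12q_I - 4(q_S) = 0.
Best responses: q_S = (170 - 4q_I)/9, q_I = (139 - 4q_S)/12.
Solving the pair: q_S = 371/23, q_I = 571/92.
Total output Q = 22.3370, so price P = 199 - 4·22.3370 = 109.6522.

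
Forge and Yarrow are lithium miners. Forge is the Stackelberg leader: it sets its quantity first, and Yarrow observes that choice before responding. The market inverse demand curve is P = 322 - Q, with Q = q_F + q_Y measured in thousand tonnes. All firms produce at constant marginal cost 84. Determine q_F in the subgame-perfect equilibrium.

The follower Yarrow best-responds to any q_F: π_Y = (322 - Q)q_Y - 84q_Y.
Follower FOC: 238 - q_F - 2q_Y = 0, so q_Y(q_F) = (238 - q_F)/2.
The leader anticipates this reaction. Substituting into P = 322 - Q gives P = 203 - (1/2)q_F, so π_F = (203 - (1/2)q_F)q_F - 84q_F.
Maximising: ∂π_F/∂q_F = 119 - q_F = 0, giving q_F = 119.
Then q_Y = (238 - 119)/2 = 119/2.

119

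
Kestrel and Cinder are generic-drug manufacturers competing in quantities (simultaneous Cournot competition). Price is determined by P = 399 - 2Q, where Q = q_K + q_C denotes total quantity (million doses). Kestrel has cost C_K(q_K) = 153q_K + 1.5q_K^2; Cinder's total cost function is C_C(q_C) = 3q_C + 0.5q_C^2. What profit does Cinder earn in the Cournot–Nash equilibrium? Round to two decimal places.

Kestrel's profit: π_K = (399 - 2Q)q_K - (153q_K + (3/2)q_K²). Setting ∂π_K/∂q_K = 0: 246 - 7q_K - 2(q_C) = 0.
Cinder's profit: π_C = (399 - 2Q)q_C - (3q_C + (1/2)q_C²). Setting ∂π_C/∂q_C = 0: 396 - 5q_C - 2(q_K) = 0.
Best responses: q_K = (246 - 2q_C)/7, q_C = (396 - 2q_K)/5.
Substituting one into the other gives q_K = 438/31 and q_C = 73.5484.
Price P = 399 - 2·87.6774 = 223.6452.
Cinder's profit: 223.6452·73.5484 - 3·73.5484 - (1/2)·73.5484² = 13523.4131.

13523.41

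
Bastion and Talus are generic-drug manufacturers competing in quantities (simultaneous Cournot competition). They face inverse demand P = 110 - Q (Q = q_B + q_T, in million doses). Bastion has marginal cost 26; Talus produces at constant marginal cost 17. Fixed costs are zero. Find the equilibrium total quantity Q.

59

Bastion's profit: π_B = (110 - Q)q_B - (26q_B). Setting ∂π_B/∂q_B = 0: 84 - 2q_B - (q_T) = 0.
Talus's first-order condition: 93 - 2q_T - (q_B) = 0.
Best responses: q_B = (84 - q_T)/2, q_T = (93 - q_B)/2.
Solving the pair: q_B = 25, q_T = 34.
Total output Q = 25 + 34 = 59.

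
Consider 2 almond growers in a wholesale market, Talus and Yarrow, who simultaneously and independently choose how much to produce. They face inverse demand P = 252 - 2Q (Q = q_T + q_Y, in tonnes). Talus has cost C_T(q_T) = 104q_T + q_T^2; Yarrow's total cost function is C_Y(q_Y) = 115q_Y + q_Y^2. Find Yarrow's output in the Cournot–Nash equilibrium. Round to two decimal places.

Talus's profit: π_T = (252 - 2Q)q_T - (104q_T + q_T²). Setting ∂π_T/∂q_T = 0: 148 - 6q_T - 2(q_Y) = 0.
Yarrow's first-order condition: 137 - 6q_Y - 2(q_T) = 0.
So q_T = (148 - 2q_Y)/6 and q_Y = (137 - 2q_T)/6.
Substituting one into the other gives q_T = 307/16 and q_Y = 263/16.

16.44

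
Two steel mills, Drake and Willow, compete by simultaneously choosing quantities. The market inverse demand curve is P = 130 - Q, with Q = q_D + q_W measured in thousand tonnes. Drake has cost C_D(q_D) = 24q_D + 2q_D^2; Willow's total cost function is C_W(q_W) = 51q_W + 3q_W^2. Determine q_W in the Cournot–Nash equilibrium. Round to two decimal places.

Drake's profit: π_D = (130 - Q)q_D - (24q_D + 2q_D²). Setting ∂π_D/∂q_D = 0: 106 - 6q_D - (q_W) = 0.
Willow's first-order condition: 79 - 8q_W - (q_D) = 0.
So q_D = (106 - q_W)/6 and q_W = (79 - q_D)/8.
Solving the pair: q_D = 769/47, q_W = 368/47.

7.83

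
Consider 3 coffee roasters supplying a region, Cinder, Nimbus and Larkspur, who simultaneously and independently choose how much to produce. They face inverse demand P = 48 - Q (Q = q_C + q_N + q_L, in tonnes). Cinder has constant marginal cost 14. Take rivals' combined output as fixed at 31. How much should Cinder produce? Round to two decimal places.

With rivals' combined output fixed at 31, Cinder's profit is π_C = (48 - 31 - q_C)q_C - (14q_C) = (17 - q_C)q_C - (14q_C).
∂π_C/∂q_C = 3 - 2q_C = 0, so q_C = 3/2.

1.50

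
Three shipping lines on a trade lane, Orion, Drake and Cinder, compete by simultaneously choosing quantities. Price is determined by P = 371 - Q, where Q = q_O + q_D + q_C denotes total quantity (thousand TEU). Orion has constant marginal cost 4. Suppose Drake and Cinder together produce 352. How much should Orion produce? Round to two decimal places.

With rivals' combined output fixed at 352, Orion's profit is π_O = (371 - 352 - q_O)q_O - (4q_O) = (19 - q_O)q_O - (4q_O).
∂π_O/∂q_O = 15 - 2q_O = 0, so q_O = 15/2.

7.50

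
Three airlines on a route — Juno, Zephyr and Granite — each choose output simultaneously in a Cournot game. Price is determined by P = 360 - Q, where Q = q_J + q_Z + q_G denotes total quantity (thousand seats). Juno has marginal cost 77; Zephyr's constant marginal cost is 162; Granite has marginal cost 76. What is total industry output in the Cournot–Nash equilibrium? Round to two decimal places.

191.25

Juno's profit: π_J = (360 - Q)q_J - (77q_J). Setting ∂π_J/∂q_J = 0: 283 - 2q_J - (q_Z + q_G) = 0.
Zephyr's first-order condition: 198 - 2q_Z - (q_J + q_G) = 0.
Granite's profit: π_G = (360 - Q)q_G - (76q_G). Setting ∂π_G/∂q_G = 0: 284 - 2q_G - (q_J + q_Z) = 0.
Summing all 3 equations gives 765 − 4Q = 0, hence Q = 765/4.
Back-substituting: q_J = (283 − 765/4) = 367/4, q_Z = (198 − 765/4) = 27/4, q_G = (284 − 765/4) = 371/4.
Total output Q = 367/4 + 27/4 + 371/4 = 765/4.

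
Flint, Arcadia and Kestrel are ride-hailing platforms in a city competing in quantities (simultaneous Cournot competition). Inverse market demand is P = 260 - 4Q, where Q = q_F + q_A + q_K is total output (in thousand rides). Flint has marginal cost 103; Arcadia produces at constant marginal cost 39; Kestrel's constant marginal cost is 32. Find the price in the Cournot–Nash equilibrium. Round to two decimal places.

108.50

Flint's profit: π_F = (260 - 4Q)q_F - (103q_F). Setting ∂π_F/∂q_F = 0: 157 - 8q_F - 4(q_A + q_K) = 0.
Arcadia's profit: π_A = (260 - 4Q)q_A - (39q_A). Setting ∂π_A/∂q_A = 0: 221 - 8q_A - 4(q_F + q_K) = 0.
Kestrel's first-order condition: 228 - 8q_K - 4(q_F + q_A) = 0.
Adding the 3 first-order conditions: 606 − 16Q = 0, so Q = 303/8.
Back-substituting: q_F = (157 − 303/2)/4 = 11/8, q_A = (221 − 303/2)/4 = 139/8, q_K = (228 − 303/2)/4 = 153/8.
Total output Q = 303/8, so price P = 260 - 4·(303/8) = 217/2.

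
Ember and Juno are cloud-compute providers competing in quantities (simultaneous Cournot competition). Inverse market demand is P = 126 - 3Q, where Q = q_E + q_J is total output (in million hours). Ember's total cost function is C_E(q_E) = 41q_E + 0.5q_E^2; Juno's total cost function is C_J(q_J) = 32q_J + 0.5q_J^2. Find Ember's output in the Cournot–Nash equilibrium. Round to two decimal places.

7.83

Ember's profit: π_E = (126 - 3Q)q_E - (41q_E + (1/2)q_E²). Setting ∂π_E/∂q_E = 0: 85 - 7q_E - 3(q_J) = 0.
Juno's first-order condition: 94 - 7q_J - 3(q_E) = 0.
So q_E = (85 - 3q_J)/7 and q_J = (94 - 3q_E)/7.
Substituting one into the other gives q_E = 313/40 and q_J = 403/40.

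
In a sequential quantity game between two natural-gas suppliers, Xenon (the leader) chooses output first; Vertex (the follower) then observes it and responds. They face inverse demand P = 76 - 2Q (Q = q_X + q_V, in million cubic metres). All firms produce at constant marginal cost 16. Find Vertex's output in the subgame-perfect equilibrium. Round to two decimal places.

The follower Vertex best-responds to any q_X: π_V = (76 - 2Q)q_V - 16q_V.
∂π_V/∂q_V = 60 - 2q_X - 4q_V = 0 gives the reaction function q_V = (60 - 2q_X)/4.
Xenon substitutes q_V(q_X) into its own profit: π_X = q_X(76 - 2q_X - (60 - 2q_X)/2) - 16q_X = (46 - q_X)q_X - 16q_X.
Maximising: ∂π_X/∂q_X = 30 - 2q_X = 0, giving q_X = 15.
Then q_V = (60 - 2·15)/4 = 15/2.

7.50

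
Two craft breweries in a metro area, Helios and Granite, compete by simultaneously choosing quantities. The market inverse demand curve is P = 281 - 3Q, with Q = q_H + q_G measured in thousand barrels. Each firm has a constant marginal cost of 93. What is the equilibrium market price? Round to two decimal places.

155.67

A representative firm's profit is π_i = q_i(281 - 3Q) - 93q_i.
Setting ∂π_i/∂q_i = 0 with rivals' quantities fixed: 188 - 6q_i - 3q_j = 0.
By symmetry each firm produces the same amount; substituting q_j = q_i yields q_i = 188/9.
Total output Q = 376/9, so price P = 281 - 3·(376/9) = 467/3.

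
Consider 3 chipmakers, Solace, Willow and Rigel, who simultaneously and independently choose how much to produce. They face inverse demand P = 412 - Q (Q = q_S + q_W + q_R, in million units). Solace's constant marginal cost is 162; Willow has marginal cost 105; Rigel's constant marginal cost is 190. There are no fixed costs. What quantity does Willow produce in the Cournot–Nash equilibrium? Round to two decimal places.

112.25

Solace's profit: π_S = (412 - Q)q_S - (162q_S). Setting ∂π_S/∂q_S = 0: 250 - 2q_S - (q_W + q_R) = 0.
Willow's profit: π_W = (412 - Q)q_W - (105q_W). Setting ∂π_W/∂q_W = 0: 307 - 2q_W - (q_S + q_R) = 0.
Rigel's first-order condition: 222 - 2q_R - (q_S + q_W) = 0.
Summing all 3 equations gives 779 − 4Q = 0, hence Q = 779/4.
Back-substituting: q_S = (250 − 779/4) = 221/4, q_W = (307 − 779/4) = 449/4, q_R = (222 − 779/4) = 109/4.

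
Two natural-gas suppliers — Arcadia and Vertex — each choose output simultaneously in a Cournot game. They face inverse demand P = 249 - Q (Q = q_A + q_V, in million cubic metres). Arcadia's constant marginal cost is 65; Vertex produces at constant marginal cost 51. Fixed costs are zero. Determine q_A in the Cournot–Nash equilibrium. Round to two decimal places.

Arcadia's profit: π_A = (249 - Q)q_A - (65q_A). Setting ∂π_A/∂q_A = 0: 184 - 2q_A - (q_V) = 0.
Vertex's profit: π_V = (249 - Q)q_V - (51q_V). Setting ∂π_V/∂q_V = 0: 198 - 2q_V - (q_A) = 0.
So q_A = (184 - q_V)/2 and q_V = (198 - q_A)/2.
Substituting one into the other gives q_A = 170/3 and q_V = 212/3.

56.67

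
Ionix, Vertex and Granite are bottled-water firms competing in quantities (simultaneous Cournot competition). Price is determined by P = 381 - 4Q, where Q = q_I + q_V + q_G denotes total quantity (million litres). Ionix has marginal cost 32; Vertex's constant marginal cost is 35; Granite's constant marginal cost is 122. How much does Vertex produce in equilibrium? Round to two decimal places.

Ionix's profit: π_I = (381 - 4Q)q_I - (32q_I). Setting ∂π_I/∂q_I = 0: 349 - 8q_I - 4(q_V + q_G) = 0.
Vertex's profit: π_V = (381 - 4Q)q_V - (35q_V). Setting ∂π_V/∂q_V = 0: 346 - 8q_V - 4(q_I + q_G) = 0.
Granite's first-order condition: 259 - 8q_G - 4(q_I + q_V) = 0.
Adding the 3 conditions: 954 − 8Q − 8Q = 0, i.e. Q = 477/8.
Back-substituting: q_I = (349 − 477/2)/4 = 221/8, q_V = (346 − 477/2)/4 = 215/8, q_G = (259 − 477/2)/4 = 41/8.

26.88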